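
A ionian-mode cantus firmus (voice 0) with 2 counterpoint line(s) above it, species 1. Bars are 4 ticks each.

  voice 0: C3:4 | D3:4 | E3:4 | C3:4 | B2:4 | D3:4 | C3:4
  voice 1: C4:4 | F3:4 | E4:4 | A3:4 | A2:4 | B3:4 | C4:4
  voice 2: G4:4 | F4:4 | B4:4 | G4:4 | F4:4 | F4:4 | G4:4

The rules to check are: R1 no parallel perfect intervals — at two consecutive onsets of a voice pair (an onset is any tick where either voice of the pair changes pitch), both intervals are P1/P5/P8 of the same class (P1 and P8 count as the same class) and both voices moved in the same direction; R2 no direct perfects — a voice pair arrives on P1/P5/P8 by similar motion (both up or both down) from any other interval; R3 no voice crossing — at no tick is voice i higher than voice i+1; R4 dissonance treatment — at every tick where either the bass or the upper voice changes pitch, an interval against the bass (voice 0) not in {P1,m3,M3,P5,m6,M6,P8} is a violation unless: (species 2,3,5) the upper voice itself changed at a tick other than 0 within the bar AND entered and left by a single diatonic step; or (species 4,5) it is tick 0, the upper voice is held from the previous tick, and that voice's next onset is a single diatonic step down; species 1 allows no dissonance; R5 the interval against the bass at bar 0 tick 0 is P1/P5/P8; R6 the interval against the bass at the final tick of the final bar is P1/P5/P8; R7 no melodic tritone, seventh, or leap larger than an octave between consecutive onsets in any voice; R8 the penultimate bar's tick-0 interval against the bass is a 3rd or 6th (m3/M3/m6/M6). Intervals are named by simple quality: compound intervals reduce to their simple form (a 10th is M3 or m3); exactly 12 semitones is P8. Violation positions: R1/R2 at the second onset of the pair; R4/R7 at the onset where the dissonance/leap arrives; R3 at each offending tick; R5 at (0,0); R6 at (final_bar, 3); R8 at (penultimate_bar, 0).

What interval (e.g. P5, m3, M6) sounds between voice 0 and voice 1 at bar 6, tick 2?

voice 0=C3 voice 1=C4 -> P8

P8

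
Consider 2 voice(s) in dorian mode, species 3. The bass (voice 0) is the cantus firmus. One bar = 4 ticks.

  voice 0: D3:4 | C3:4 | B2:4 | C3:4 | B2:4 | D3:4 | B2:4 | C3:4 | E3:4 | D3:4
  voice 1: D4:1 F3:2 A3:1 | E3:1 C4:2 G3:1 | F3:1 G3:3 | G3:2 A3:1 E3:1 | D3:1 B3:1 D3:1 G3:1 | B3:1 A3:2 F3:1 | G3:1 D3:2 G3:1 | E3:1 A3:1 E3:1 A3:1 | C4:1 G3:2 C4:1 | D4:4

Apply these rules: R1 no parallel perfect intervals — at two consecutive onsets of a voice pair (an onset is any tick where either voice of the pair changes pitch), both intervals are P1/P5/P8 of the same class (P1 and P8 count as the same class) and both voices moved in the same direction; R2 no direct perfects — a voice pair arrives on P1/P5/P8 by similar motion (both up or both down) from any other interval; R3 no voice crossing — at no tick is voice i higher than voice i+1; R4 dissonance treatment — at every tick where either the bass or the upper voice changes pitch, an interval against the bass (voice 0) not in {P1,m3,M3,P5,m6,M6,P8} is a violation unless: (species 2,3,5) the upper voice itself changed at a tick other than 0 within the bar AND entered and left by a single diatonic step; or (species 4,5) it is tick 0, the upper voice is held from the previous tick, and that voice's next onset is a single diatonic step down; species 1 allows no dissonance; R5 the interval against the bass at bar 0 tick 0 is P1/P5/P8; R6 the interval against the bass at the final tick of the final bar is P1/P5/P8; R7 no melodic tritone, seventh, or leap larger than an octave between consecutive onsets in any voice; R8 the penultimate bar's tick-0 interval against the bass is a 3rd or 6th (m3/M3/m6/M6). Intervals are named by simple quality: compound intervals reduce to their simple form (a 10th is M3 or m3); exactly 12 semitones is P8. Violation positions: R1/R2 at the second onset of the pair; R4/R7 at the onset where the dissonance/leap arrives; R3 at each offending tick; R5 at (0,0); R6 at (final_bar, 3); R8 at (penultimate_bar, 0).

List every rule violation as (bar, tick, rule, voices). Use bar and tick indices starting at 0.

(2, 0, R4, (0, 1))

bar 0: v0=D3 v1=D4 downbeat P8
bar 1: v0=C3 v1=E3 downbeat M3
bar 2: v0=B2 v1=F3 downbeat TT
bar 3: v0=C3 v1=G3 downbeat P5
bar 4: v0=B2 v1=D3 downbeat m3
bar 5: v0=D3 v1=B3 downbeat M6
bar 6: v0=B2 v1=G3 downbeat m6
bar 7: v0=C3 v1=E3 downbeat M3
bar 8: v0=E3 v1=C4 downbeat m6
bar 9: v0=D3 v1=D4 downbeat P8
  -> R4 @ bar 2 tick 0 v(0, 1): B2/F3 TT untreated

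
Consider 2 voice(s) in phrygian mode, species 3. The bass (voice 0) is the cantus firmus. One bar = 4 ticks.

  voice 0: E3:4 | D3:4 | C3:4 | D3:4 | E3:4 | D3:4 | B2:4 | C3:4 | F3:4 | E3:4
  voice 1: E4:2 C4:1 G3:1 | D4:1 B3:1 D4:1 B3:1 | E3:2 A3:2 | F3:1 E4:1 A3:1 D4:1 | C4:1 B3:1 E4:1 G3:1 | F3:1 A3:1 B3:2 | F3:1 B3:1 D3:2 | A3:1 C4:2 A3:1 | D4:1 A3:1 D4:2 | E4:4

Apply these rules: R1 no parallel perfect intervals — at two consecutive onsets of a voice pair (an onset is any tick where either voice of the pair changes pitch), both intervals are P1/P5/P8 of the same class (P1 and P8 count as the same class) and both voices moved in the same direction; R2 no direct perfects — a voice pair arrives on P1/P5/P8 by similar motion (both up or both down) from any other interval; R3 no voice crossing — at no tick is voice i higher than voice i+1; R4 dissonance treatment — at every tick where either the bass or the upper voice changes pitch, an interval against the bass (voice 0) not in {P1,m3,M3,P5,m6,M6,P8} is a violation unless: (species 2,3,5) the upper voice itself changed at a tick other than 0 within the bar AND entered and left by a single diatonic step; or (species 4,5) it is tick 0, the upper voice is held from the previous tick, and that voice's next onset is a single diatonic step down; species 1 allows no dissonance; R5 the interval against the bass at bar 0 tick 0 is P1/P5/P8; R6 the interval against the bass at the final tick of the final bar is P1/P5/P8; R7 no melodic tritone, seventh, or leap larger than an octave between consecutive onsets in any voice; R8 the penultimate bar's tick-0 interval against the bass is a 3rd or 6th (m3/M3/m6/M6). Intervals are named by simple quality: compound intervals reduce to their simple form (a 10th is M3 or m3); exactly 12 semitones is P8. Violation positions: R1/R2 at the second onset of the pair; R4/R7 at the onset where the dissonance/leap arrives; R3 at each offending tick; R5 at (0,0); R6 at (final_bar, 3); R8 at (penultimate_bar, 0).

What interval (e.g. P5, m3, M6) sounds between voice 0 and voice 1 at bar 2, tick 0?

voice 0=C3 voice 1=E3 -> M3

M3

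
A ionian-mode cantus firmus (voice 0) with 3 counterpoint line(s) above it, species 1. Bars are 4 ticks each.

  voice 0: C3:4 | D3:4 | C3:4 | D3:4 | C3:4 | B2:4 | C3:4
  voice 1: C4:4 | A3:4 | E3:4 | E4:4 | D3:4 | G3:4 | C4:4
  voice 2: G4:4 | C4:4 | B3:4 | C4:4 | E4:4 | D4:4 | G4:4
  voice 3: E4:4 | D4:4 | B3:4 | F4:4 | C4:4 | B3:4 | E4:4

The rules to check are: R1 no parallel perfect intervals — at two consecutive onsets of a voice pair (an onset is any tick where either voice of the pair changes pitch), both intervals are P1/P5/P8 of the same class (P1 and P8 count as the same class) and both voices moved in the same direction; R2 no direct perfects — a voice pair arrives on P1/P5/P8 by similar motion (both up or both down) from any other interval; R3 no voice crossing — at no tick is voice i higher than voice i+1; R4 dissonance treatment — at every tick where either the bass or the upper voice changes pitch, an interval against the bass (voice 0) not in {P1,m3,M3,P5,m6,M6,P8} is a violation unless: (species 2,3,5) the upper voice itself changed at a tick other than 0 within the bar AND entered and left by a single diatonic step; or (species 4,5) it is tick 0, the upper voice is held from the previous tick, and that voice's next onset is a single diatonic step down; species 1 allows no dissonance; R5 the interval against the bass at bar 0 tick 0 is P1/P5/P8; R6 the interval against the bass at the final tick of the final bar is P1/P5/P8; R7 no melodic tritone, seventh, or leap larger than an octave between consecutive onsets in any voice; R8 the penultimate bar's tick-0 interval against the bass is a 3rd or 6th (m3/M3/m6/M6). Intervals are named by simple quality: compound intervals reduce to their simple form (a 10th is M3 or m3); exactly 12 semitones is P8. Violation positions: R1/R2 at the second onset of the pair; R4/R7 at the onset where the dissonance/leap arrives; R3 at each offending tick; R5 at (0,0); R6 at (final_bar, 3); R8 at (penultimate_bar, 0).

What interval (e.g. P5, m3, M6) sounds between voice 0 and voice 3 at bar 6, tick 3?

M3

voice 0=C3 voice 3=E4 -> M3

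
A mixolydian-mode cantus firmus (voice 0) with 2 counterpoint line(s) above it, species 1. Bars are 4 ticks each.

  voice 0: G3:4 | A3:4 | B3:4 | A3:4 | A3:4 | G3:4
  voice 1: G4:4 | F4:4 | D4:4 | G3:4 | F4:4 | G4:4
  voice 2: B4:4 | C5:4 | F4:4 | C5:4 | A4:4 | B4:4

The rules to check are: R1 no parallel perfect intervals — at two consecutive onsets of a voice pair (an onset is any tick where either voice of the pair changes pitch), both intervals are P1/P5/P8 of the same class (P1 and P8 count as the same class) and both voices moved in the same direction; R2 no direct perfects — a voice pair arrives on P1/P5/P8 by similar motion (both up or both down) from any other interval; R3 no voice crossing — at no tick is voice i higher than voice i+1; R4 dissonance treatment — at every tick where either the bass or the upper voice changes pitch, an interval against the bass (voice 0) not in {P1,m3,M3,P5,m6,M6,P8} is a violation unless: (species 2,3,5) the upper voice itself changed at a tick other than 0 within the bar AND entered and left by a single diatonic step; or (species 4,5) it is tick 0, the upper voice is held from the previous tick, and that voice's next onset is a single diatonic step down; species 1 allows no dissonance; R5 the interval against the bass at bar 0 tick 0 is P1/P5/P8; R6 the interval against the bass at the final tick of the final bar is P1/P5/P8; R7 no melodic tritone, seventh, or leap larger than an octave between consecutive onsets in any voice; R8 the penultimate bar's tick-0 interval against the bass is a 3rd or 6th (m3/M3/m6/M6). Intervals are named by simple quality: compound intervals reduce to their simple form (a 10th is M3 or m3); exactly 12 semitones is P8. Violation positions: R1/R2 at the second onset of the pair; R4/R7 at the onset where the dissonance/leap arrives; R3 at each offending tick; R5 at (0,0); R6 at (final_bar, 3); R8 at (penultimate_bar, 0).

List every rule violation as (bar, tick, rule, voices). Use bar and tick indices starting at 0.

(0, 0, R5, (0, 2))
(2, 0, R4, (0, 2))
(3, 0, R3, (0, 1))
(3, 0, R4, (0, 1))
(3, 1, R3, (0, 1))
(3, 2, R3, (0, 1))
(3, 3, R3, (0, 1))
(4, 0, R7, (1,))
(4, 0, R8, (0, 2))
(5, 3, R6, (0, 2))

bar 0: v0=G3 v1=G4 v2=B4 downbeat M3
bar 1: v0=A3 v1=F4 v2=C5 downbeat m3
bar 2: v0=B3 v1=D4 v2=F4 downbeat TT
bar 3: v0=A3 v1=G3 v2=C5 downbeat m3
bar 4: v0=A3 v1=F4 v2=A4 downbeat P8
bar 5: v0=G3 v1=G4 v2=B4 downbeat M3
  -> R5 @ bar 0 tick 0 v(0, 2): opens on M3
  -> R4 @ bar 2 tick 0 v(0, 2): B3/F4 TT untreated
  -> R3 @ bar 3 tick 0 v(0, 1): A3 above G3
  -> R4 @ bar 3 tick 0 v(0, 1): A3/G3 M2 untreated
  -> R3 @ bar 3 tick 1 v(0, 1): A3 above G3
  -> R3 @ bar 3 tick 2 v(0, 1): A3 above G3
  -> R3 @ bar 3 tick 3 v(0, 1): A3 above G3
  -> R7 @ bar 4 tick 0 v(1,): G3->F4 leap 10st
  -> R8 @ bar 4 tick 0 v(0, 2): penult P8 not 3rd/6th
  -> R6 @ bar 5 tick 3 v(0, 2): closes on M3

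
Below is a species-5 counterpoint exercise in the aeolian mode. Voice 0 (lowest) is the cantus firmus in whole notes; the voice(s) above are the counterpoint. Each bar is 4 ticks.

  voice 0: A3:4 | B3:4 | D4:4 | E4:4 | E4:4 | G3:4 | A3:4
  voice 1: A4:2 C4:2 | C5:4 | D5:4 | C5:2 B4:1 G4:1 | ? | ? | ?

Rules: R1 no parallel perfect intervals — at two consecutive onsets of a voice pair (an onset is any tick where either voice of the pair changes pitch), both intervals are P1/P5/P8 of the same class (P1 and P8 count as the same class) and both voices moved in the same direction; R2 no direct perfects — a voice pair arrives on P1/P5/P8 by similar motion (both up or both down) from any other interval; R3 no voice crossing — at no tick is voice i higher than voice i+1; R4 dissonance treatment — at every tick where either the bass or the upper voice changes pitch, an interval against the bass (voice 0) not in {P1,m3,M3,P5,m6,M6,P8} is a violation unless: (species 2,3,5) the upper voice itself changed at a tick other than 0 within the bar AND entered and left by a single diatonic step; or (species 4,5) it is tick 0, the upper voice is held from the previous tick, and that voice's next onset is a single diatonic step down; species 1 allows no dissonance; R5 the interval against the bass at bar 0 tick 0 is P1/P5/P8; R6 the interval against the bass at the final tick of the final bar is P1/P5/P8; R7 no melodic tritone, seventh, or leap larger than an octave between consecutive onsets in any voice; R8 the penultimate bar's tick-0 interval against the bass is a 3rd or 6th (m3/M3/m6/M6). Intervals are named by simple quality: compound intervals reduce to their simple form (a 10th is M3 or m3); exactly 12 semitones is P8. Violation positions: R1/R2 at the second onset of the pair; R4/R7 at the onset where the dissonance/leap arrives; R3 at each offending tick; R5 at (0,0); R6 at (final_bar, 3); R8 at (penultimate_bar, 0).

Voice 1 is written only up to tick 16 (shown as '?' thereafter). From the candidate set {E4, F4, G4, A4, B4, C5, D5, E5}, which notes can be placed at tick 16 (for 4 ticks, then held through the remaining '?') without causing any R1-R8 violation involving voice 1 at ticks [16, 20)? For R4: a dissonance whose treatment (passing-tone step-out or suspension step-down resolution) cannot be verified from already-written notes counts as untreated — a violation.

E4: legal
F4: violates R4
G4: legal
A4: violates R4
B4: legal
C5: legal
D5: violates R4
E5: legal

{B4, C5, E4, E5, G4}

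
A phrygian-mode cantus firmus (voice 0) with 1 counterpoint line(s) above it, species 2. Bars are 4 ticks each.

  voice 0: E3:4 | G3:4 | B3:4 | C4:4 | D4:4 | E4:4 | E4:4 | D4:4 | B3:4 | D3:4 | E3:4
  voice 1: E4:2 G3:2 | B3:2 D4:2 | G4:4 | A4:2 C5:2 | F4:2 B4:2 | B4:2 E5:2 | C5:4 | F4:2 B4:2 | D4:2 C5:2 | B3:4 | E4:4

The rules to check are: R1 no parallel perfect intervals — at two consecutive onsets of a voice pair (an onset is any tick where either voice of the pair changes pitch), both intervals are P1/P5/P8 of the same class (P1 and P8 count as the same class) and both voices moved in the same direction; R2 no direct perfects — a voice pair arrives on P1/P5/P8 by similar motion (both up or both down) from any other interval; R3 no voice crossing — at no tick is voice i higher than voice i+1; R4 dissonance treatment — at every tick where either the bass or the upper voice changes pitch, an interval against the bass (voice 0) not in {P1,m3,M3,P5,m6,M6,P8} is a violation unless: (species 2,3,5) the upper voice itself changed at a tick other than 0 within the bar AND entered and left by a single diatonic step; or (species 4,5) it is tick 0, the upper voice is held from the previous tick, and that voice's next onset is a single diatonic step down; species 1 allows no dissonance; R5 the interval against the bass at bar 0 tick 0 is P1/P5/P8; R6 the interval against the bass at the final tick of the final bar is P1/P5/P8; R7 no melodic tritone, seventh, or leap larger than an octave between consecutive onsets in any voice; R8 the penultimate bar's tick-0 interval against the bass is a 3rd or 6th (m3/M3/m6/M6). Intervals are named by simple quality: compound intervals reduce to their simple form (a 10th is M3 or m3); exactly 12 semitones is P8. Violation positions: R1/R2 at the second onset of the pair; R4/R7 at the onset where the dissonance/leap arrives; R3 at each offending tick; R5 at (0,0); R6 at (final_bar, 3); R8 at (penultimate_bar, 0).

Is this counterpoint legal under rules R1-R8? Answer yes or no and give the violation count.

bar 0: v0=E3 v1=E4 (P8)
bar 1: v0=G3 v1=B3 (M3)
bar 2: v0=B3 v1=G4 (m6)
bar 3: v0=C4 v1=A4 (M6)
bar 4: v0=D4 v1=F4 (m3)
bar 5: v0=E4 v1=B4 (P5)
bar 6: v0=E4 v1=C5 (m6)
bar 7: v0=D4 v1=F4 (m3)
bar 8: v0=B3 v1=D4 (m3)
bar 9: v0=D3 v1=B3 (M6)
bar 10: v0=E3 v1=E4 (P8)
  R7 @ bar4.2: F4->B4 leap 6st
  R7 @ bar7.2: F4->B4 leap 6st
  R4 @ bar8.2: B3/C5 m2 untreated
  R7 @ bar8.2: D4->C5 leap 10st
  R7 @ bar9.0: C5->B3 leap 13st
  R2 @ bar10.0: D3/B3 M6 -> E3/E4 P8 similar

No (6 violations)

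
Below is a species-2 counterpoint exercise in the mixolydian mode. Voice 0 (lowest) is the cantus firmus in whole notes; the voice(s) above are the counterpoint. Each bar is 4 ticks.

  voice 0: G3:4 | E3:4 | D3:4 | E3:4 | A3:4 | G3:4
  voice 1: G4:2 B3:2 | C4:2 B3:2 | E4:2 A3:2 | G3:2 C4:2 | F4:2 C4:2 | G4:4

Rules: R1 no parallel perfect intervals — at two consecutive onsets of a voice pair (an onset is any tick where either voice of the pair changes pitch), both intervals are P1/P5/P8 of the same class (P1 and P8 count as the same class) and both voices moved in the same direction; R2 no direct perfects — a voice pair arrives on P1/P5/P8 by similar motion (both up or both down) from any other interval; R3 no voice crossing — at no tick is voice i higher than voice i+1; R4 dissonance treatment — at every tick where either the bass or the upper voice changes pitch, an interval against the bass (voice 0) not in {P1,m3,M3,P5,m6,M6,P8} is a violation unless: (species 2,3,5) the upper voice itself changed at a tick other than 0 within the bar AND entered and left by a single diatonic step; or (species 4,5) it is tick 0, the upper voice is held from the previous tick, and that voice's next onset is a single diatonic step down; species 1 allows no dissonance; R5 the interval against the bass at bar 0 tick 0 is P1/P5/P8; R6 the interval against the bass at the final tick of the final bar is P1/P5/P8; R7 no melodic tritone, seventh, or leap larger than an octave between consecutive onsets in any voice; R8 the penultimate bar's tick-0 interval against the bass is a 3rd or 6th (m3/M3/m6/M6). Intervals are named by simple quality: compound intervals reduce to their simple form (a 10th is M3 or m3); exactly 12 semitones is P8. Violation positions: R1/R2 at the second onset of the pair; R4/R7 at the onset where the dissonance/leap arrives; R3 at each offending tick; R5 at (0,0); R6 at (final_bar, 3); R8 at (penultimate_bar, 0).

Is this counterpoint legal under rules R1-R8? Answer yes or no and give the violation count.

No (1 violations)

bar 0: v0=G3 v1=G4 (P8)
bar 1: v0=E3 v1=C4 (m6)
bar 2: v0=D3 v1=E4 (M2)
bar 3: v0=E3 v1=G3 (m3)
bar 4: v0=A3 v1=F4 (m6)
bar 5: v0=G3 v1=G4 (P8)
  R4 @ bar2.0: D3/E4 M2 untreated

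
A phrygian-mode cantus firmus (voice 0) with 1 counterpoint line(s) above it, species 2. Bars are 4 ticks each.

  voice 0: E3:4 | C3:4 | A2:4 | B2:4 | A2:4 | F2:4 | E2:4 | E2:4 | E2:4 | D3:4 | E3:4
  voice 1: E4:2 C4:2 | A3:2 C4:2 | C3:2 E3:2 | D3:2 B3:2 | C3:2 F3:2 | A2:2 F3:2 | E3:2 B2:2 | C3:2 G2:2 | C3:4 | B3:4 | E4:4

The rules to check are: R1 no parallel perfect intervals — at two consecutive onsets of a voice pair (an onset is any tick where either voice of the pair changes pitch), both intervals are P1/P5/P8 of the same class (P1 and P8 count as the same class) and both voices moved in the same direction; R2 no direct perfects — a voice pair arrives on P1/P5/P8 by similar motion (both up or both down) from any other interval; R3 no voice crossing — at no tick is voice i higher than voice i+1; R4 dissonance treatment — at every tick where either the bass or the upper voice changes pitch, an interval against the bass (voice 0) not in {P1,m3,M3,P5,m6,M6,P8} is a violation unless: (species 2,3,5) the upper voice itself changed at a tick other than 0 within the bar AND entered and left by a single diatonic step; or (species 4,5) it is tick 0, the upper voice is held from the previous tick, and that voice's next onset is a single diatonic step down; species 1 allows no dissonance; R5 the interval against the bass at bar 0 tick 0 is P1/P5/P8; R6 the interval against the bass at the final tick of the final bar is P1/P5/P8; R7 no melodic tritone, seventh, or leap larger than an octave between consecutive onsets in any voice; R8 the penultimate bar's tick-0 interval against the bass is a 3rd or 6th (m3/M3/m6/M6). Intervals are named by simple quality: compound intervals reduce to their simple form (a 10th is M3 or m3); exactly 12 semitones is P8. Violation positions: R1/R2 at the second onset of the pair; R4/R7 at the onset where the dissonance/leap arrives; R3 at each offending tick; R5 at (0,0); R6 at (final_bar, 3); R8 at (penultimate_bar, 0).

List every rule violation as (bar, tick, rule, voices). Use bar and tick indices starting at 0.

bar 0: v0=E3 v1=E4 downbeat P8
bar 1: v0=C3 v1=A3 downbeat M6
bar 2: v0=A2 v1=C3 downbeat m3
bar 3: v0=B2 v1=D3 downbeat m3
bar 4: v0=A2 v1=C3 downbeat m3
bar 5: v0=F2 v1=A2 downbeat M3
bar 6: v0=E2 v1=E3 downbeat P8
bar 7: v0=E2 v1=C3 downbeat m6
bar 8: v0=E2 v1=C3 downbeat m6
bar 9: v0=D3 v1=B3 downbeat M6
bar 10: v0=E3 v1=E4 downbeat P8
  -> R7 @ bar 4 tick 0 v(1,): B3->C3 leap 11st
  -> R1 @ bar 6 tick 0 v(0, 1): F2/F3 P8 -> E2/E3 P8 similar
  -> R7 @ bar 9 tick 0 v(0,): E2->D3 leap 10st
  -> R7 @ bar 9 tick 0 v(1,): C3->B3 leap 11st
  -> R2 @ bar 10 tick 0 v(0, 1): D3/B3 M6 -> E3/E4 P8 similar

(4, 0, R7, (1,))
(6, 0, R1, (0, 1))
(9, 0, R7, (0,))
(9, 0, R7, (1,))
(10, 0, R2, (0, 1))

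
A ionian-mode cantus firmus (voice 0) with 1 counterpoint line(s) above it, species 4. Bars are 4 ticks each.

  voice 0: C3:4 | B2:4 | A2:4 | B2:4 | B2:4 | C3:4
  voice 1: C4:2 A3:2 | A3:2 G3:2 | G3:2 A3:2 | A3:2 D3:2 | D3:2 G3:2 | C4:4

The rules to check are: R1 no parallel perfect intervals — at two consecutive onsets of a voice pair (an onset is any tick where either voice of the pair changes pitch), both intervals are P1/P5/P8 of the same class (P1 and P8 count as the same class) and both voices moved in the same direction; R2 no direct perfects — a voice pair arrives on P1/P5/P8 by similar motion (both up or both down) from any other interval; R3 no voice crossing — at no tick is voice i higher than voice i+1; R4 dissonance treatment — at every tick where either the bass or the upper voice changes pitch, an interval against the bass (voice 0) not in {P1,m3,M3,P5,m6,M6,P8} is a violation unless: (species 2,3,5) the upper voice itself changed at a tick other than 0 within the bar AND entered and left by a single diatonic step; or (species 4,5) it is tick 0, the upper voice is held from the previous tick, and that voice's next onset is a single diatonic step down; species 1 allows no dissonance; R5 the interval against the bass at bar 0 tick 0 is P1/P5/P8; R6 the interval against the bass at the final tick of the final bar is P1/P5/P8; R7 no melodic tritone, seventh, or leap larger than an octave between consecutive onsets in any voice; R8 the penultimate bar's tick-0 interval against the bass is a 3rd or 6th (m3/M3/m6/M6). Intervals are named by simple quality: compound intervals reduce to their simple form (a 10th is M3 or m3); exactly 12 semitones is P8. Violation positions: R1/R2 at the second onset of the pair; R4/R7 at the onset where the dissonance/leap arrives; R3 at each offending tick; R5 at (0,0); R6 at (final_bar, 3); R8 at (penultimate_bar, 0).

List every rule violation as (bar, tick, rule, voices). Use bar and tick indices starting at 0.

bar 0: v0=C3 v1=C4 downbeat P8
bar 1: v0=B2 v1=A3 downbeat m7
bar 2: v0=A2 v1=G3 downbeat m7
bar 3: v0=B2 v1=A3 downbeat m7
bar 4: v0=B2 v1=D3 downbeat m3
bar 5: v0=C3 v1=C4 downbeat P8
  -> R4 @ bar 2 tick 0 v(0, 1): A2/G3 m7 untreated
  -> R4 @ bar 3 tick 0 v(0, 1): B2/A3 m7 untreated
  -> R2 @ bar 5 tick 0 v(0, 1): B2/G3 m6 -> C3/C4 P8 similar

(2, 0, R4, (0, 1))
(3, 0, R4, (0, 1))
(5, 0, R2, (0, 1))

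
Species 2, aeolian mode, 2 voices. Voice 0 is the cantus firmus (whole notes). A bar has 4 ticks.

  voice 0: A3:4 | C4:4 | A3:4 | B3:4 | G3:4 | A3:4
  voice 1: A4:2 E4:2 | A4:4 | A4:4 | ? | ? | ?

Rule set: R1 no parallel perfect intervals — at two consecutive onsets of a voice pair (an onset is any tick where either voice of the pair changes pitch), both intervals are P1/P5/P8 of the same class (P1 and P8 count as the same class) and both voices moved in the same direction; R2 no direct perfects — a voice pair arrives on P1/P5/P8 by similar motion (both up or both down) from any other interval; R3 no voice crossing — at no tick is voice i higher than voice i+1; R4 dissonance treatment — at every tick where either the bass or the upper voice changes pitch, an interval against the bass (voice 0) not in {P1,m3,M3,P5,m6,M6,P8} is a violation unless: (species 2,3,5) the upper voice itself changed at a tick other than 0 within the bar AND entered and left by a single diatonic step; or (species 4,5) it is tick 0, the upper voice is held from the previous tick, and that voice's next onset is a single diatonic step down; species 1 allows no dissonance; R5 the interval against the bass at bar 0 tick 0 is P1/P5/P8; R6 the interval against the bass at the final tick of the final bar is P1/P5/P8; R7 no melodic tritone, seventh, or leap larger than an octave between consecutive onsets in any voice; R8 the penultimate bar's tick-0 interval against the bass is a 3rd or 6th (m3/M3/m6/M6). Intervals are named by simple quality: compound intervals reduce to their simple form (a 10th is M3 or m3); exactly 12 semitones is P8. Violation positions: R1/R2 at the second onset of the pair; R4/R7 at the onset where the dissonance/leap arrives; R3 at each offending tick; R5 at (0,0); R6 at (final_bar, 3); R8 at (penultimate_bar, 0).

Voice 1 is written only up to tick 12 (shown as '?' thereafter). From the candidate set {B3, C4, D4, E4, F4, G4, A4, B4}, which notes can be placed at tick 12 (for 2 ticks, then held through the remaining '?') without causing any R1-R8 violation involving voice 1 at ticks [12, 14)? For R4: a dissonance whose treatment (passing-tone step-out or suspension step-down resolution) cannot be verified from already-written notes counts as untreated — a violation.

{D4, G4}

B3: violates R7
C4: violates R4
D4: legal
E4: violates R4
F4: violates R4
G4: legal
A4: violates R4
B4: violates R1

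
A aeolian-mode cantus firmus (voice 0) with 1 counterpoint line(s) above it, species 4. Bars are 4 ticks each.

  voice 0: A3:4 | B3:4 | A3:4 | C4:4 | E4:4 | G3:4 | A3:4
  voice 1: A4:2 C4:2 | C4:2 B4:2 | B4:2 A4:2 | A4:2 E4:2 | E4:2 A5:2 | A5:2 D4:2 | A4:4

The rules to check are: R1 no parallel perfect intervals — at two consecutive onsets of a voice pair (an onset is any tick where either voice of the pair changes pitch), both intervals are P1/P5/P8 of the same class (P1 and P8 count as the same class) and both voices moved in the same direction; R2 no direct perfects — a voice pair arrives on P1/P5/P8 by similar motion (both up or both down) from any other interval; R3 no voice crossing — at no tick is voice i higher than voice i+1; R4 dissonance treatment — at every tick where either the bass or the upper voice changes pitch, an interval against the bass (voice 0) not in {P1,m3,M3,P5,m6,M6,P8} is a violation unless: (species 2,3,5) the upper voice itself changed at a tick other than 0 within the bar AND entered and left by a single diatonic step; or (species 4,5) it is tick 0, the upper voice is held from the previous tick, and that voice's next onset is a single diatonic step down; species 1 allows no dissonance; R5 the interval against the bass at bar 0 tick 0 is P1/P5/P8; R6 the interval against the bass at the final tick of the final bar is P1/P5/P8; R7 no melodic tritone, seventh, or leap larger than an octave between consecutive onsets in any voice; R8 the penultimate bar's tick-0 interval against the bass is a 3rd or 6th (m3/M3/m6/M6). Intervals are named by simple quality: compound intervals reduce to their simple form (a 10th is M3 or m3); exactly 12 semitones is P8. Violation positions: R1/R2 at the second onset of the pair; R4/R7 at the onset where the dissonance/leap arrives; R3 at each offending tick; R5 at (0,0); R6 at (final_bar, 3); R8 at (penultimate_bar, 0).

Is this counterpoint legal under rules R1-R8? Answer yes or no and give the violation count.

bar 0: v0=A3 v1=A4 (P8)
bar 1: v0=B3 v1=C4 (m2)
bar 2: v0=A3 v1=B4 (M2)
bar 3: v0=C4 v1=A4 (M6)
bar 4: v0=E4 v1=E4 (P1)
bar 5: v0=G3 v1=A5 (M2)
bar 6: v0=A3 v1=A4 (P8)
  R4 @ bar1.0: B3/C4 m2 untreated
  R7 @ bar1.2: C4->B4 leap 11st
  R4 @ bar4.2: E4/A5 P4 untreated
  R7 @ bar4.2: E4->A5 leap 17st
  R4 @ bar5.0: G3/A5 M2 untreated
  R8 @ bar5.0: penult M2 not 3rd/6th
  R7 @ bar5.2: A5->D4 leap 19st
  R2 @ bar6.0: G3/D4 P5 -> A3/A4 P8 similar

No (8 violations)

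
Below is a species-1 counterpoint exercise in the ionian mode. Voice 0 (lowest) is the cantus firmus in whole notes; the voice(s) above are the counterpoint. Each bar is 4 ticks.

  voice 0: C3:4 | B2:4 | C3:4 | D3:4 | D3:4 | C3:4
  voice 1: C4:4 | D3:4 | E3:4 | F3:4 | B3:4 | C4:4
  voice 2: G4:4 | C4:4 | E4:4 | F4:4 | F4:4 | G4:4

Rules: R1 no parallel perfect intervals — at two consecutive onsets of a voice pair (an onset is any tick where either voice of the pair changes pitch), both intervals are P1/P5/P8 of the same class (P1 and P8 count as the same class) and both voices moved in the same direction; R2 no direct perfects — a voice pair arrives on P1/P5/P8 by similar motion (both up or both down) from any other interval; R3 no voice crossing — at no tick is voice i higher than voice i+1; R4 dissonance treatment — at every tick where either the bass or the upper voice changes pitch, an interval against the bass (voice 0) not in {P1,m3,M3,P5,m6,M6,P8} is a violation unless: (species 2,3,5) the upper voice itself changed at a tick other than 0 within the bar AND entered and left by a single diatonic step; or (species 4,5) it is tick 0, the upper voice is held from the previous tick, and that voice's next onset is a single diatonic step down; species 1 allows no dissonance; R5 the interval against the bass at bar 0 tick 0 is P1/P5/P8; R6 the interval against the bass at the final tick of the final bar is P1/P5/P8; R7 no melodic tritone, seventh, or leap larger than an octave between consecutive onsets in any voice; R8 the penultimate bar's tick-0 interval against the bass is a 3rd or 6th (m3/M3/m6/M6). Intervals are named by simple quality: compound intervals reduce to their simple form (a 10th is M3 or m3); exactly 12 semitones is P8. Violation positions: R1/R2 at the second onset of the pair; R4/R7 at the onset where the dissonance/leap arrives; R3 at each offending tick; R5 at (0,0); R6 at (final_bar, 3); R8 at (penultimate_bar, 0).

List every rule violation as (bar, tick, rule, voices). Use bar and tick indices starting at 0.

bar 0: v0=C3 v1=C4 v2=G4 downbeat P5
bar 1: v0=B2 v1=D3 v2=C4 downbeat m2
bar 2: v0=C3 v1=E3 v2=E4 downbeat M3
bar 3: v0=D3 v1=F3 v2=F4 downbeat m3
bar 4: v0=D3 v1=B3 v2=F4 downbeat m3
bar 5: v0=C3 v1=C4 v2=G4 downbeat P5
  -> R4 @ bar 1 tick 0 v(0, 2): B2/C4 m2 untreated
  -> R7 @ bar 1 tick 0 v(1,): C4->D3 leap 10st
  -> R2 @ bar 2 tick 0 v(1, 2): D3/C4 m7 -> E3/E4 P8 similar
  -> R1 @ bar 3 tick 0 v(1, 2): E3/E4 P8 -> F3/F4 P8 similar
  -> R7 @ bar 4 tick 0 v(1,): F3->B3 leap 6st
  -> R2 @ bar 5 tick 0 v(1, 2): B3/F4 TT -> C4/G4 P5 similar

(1, 0, R4, (0, 2))
(1, 0, R7, (1,))
(2, 0, R2, (1, 2))
(3, 0, R1, (1, 2))
(4, 0, R7, (1,))
(5, 0, R2, (1, 2))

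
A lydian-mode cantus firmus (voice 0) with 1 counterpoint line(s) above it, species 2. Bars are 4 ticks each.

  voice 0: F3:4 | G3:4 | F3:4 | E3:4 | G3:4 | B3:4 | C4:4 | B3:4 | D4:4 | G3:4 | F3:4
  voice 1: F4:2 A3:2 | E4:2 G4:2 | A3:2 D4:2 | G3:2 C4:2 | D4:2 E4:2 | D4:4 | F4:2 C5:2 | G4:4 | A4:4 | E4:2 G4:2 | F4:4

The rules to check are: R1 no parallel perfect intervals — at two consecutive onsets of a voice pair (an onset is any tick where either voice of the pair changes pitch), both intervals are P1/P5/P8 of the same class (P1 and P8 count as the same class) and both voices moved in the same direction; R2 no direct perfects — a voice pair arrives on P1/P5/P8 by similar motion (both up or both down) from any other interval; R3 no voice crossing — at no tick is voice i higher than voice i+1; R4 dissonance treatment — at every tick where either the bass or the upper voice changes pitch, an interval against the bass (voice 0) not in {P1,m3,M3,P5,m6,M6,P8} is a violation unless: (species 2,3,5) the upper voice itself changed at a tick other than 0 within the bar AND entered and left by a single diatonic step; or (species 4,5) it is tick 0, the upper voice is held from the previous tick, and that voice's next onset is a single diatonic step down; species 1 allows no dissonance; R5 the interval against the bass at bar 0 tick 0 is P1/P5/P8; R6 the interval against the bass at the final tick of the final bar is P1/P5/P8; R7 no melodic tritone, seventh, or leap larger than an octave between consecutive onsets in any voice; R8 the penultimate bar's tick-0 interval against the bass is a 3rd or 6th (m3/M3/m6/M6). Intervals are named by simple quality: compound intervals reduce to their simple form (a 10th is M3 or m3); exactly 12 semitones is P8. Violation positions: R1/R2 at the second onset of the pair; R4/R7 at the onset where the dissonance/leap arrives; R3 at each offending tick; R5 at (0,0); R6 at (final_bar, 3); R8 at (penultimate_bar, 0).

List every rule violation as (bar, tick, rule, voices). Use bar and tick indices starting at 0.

bar 0: v0=F3 v1=F4 downbeat P8
bar 1: v0=G3 v1=E4 downbeat M6
bar 2: v0=F3 v1=A3 downbeat M3
bar 3: v0=E3 v1=G3 downbeat m3
bar 4: v0=G3 v1=D4 downbeat P5
bar 5: v0=B3 v1=D4 downbeat m3
bar 6: v0=C4 v1=F4 downbeat P4
bar 7: v0=B3 v1=G4 downbeat m6
bar 8: v0=D4 v1=A4 downbeat P5
bar 9: v0=G3 v1=E4 downbeat M6
bar 10: v0=F3 v1=F4 downbeat P8
  -> R7 @ bar 2 tick 0 v(1,): G4->A3 leap 10st
  -> R2 @ bar 4 tick 0 v(0, 1): E3/C4 m6 -> G3/D4 P5 similar
  -> R4 @ bar 6 tick 0 v(0, 1): C4/F4 P4 untreated
  -> R2 @ bar 8 tick 0 v(0, 1): B3/G4 m6 -> D4/A4 P5 similar
  -> R1 @ bar 10 tick 0 v(0, 1): G3/G4 P8 -> F3/F4 P8 similar

(2, 0, R7, (1,))
(4, 0, R2, (0, 1))
(6, 0, R4, (0, 1))
(8, 0, R2, (0, 1))
(10, 0, R1, (0, 1))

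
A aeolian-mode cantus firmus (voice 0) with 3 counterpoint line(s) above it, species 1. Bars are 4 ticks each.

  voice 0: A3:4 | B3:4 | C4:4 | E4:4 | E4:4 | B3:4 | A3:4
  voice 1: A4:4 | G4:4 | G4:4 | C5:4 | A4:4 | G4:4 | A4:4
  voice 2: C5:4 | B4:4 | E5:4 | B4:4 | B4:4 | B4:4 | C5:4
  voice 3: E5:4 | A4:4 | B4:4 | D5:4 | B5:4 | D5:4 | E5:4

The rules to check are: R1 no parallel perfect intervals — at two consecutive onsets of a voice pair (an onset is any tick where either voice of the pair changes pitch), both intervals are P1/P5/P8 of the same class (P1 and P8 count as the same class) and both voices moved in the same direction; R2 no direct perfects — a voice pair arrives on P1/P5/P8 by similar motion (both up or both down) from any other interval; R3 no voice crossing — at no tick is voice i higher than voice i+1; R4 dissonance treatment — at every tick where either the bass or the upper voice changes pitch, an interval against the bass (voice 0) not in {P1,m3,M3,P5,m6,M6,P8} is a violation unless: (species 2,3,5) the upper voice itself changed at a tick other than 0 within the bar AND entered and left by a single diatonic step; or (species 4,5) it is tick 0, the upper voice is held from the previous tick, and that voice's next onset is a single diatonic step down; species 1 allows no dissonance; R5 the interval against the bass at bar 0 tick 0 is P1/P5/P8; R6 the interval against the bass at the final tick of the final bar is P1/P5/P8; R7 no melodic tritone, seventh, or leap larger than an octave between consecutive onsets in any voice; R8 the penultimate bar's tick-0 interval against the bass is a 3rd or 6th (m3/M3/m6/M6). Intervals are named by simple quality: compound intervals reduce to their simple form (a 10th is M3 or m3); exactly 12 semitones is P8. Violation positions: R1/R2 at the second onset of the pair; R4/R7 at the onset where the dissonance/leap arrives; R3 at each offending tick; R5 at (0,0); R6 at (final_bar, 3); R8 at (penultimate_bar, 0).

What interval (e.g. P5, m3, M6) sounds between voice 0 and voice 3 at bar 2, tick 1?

voice 0=C4 voice 3=B4 -> M7

M7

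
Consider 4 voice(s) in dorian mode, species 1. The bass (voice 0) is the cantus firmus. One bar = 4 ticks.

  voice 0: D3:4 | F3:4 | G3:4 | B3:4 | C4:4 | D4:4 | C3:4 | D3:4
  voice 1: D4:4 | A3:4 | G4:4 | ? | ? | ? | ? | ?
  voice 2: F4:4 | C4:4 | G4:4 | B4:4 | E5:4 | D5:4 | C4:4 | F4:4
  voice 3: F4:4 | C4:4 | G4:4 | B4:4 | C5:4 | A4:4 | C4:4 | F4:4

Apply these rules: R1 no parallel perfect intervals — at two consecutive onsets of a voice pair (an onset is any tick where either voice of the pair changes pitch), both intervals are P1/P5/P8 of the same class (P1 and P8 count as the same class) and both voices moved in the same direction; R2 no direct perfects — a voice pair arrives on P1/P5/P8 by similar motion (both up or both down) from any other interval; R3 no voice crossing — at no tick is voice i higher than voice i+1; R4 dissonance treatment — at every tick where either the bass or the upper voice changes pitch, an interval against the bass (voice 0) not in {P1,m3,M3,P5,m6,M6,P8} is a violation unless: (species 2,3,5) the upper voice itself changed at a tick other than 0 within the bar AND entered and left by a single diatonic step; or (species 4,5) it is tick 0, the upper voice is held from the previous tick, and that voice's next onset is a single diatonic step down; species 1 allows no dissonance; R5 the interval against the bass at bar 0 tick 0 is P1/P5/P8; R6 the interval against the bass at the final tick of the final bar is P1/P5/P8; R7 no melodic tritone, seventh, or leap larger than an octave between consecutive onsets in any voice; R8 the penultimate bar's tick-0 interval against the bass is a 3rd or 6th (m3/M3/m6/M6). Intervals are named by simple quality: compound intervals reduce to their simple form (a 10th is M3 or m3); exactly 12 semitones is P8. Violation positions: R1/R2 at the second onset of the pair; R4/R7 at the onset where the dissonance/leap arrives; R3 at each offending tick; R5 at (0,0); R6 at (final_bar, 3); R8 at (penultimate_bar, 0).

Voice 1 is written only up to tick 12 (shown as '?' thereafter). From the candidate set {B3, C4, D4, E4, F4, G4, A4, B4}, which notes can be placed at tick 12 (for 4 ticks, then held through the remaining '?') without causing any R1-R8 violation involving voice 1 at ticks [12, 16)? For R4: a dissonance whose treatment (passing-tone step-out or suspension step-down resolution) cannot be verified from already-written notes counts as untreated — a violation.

{B3, D4, G4}

B3: legal
C4: violates R4
D4: legal
E4: violates R4
F4: violates R4
G4: legal
A4: violates R4
B4: violates R1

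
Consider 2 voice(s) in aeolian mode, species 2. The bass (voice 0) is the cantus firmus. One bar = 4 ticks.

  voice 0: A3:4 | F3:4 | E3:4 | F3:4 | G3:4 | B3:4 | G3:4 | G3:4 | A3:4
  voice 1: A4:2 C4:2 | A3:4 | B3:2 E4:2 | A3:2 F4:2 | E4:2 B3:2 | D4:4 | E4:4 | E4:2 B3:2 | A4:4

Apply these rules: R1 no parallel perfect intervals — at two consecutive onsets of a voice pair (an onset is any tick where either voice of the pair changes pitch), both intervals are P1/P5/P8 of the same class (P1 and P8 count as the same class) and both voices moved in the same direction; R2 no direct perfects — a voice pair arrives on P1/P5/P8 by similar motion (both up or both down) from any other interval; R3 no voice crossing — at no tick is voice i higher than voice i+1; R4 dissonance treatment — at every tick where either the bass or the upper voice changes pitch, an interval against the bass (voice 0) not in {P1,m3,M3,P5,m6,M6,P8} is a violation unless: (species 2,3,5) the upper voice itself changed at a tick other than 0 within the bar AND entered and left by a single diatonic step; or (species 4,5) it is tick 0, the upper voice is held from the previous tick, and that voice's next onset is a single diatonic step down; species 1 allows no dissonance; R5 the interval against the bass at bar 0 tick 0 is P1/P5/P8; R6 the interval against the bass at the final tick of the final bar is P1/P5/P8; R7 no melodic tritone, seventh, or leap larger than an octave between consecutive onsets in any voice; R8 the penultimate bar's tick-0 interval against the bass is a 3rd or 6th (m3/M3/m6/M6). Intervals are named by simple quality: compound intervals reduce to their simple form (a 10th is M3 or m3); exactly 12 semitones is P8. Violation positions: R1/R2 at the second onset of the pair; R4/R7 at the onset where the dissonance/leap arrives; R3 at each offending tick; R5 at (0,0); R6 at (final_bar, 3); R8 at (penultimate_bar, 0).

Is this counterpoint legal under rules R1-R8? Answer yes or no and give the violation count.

No (2 violations)

bar 0: v0=A3 v1=A4 (P8)
bar 1: v0=F3 v1=A3 (M3)
bar 2: v0=E3 v1=B3 (P5)
bar 3: v0=F3 v1=A3 (M3)
bar 4: v0=G3 v1=E4 (M6)
bar 5: v0=B3 v1=D4 (m3)
bar 6: v0=G3 v1=E4 (M6)
bar 7: v0=G3 v1=E4 (M6)
bar 8: v0=A3 v1=A4 (P8)
  R2 @ bar8.0: G3/B3 M3 -> A3/A4 P8 similar
  R7 @ bar8.0: B3->A4 leap 10st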